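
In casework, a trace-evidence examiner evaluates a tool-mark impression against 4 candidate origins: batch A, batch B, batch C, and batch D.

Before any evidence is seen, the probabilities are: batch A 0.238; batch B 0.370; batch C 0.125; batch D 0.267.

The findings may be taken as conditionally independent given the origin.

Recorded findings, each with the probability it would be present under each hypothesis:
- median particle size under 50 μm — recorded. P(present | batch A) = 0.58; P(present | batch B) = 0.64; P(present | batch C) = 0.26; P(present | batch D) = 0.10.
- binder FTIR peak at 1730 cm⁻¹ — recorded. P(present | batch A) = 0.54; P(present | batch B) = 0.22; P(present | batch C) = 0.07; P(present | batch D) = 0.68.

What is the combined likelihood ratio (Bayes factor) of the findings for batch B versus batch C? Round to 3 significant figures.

7.74

Joint likelihood of the evidence pattern under each hypothesis:
  batch B: 0.64 × 0.22 = 0.1408
  batch C: 0.26 × 0.07 = 0.0182
Bayes factor = 0.1408 / 0.0182 ≈ 7.74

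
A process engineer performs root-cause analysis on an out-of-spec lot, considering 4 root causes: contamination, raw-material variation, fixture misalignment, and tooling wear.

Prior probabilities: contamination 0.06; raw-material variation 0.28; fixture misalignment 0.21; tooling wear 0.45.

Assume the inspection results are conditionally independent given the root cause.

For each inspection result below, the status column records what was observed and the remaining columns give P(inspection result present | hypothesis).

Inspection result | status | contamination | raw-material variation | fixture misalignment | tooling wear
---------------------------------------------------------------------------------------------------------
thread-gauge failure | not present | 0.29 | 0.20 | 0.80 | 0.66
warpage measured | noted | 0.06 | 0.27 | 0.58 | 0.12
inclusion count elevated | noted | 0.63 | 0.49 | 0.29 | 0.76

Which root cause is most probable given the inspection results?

By Bayes' rule with conditional independence, the unnormalized weight for each hypothesis is prior × ∏ likelihoods (using 1 − P(present | H) for each absent inspection result):
  contamination: 0.06 × (1 − 0.29) × 0.06 × 0.63 = 0.0016103
  raw-material variation: 0.28 × (1 − 0.20) × 0.27 × 0.49 = 0.029635
  fixture misalignment: 0.21 × (1 − 0.80) × 0.58 × 0.29 = 0.0070644
  tooling wear: 0.45 × (1 − 0.66) × 0.12 × 0.76 = 0.013954
The unnormalized weights sum to 0.052263.
P(contamination | evidence) ≈ 0.0016103 / 0.052263 ≈ 0.031
P(raw-material variation | evidence) ≈ 0.029635 / 0.052263 ≈ 0.567
P(fixture misalignment | evidence) ≈ 0.0070644 / 0.052263 ≈ 0.135
P(tooling wear | evidence) ≈ 0.013954 / 0.052263 ≈ 0.267
The largest is 0.567, so raw-material variation is most probable.

raw-material variation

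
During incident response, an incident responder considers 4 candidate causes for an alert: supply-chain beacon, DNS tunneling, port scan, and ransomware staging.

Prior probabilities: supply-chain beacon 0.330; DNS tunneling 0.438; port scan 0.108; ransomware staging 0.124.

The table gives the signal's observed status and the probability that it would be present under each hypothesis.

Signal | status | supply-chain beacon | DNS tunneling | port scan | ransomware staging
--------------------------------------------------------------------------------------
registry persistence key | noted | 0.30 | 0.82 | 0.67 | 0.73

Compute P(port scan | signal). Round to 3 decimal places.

By Bayes' rule, the unnormalized weight for each hypothesis is prior × likelihood:
  supply-chain beacon: 0.330 × 0.30 = 0.099
  DNS tunneling: 0.438 × 0.82 = 0.35916
  port scan: 0.108 × 0.67 = 0.07236
  ransomware staging: 0.124 × 0.73 = 0.09052
Marginal likelihood of the evidence = 0.62104.
P(port scan | evidence) = 0.07236 / 0.62104 ≈ 0.117.

0.117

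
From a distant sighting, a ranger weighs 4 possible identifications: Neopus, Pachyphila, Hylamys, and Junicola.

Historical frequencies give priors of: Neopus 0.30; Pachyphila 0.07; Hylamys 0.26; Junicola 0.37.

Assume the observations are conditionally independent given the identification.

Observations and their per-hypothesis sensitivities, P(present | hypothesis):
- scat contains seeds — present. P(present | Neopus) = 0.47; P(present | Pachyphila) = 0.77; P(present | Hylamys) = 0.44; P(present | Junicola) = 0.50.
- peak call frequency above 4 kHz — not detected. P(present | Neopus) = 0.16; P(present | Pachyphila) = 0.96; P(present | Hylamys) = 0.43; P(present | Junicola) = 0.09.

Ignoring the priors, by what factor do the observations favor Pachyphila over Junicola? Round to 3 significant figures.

Take the product of per-observation likelihoods under each hypothesis (using 1 − P(present | H) for each absent observation), then divide.
  Pachyphila: 0.77 × (1 − 0.96) = 0.0308
  Junicola: 0.50 × (1 − 0.09) = 0.455
Bayes factor = 0.0308 / 0.455 ≈ 0.0677

0.0677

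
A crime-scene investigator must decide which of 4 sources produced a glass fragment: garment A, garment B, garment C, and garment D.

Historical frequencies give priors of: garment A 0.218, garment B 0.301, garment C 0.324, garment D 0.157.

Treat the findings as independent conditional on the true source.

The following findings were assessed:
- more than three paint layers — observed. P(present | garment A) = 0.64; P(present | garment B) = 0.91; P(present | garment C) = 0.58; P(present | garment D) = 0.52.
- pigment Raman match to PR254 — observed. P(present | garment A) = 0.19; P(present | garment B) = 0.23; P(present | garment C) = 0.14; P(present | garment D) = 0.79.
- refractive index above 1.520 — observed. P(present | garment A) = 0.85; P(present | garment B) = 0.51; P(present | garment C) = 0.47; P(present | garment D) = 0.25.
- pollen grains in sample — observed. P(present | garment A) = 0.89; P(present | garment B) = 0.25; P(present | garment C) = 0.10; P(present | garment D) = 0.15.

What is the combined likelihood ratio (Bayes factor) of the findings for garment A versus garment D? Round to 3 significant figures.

5.97

Take the product of per-finding likelihoods under each hypothesis, then divide.
  garment A: 0.64 × 0.19 × 0.85 × 0.89 = 0.09199
  garment D: 0.52 × 0.79 × 0.25 × 0.15 = 0.015405
Bayes factor = 0.09199 / 0.015405 ≈ 5.97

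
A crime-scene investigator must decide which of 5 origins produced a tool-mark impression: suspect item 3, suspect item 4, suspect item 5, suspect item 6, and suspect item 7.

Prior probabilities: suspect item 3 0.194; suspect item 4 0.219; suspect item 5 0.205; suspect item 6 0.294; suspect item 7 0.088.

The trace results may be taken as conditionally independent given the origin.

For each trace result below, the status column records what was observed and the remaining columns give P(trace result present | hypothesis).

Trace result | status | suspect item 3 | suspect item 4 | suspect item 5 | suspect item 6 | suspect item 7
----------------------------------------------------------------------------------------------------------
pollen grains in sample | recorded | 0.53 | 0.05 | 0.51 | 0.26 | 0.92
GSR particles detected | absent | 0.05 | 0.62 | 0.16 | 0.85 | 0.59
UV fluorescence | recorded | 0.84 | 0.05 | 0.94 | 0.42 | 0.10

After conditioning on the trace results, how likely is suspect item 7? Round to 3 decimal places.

0.019

Multiply each prior by the joint likelihood of the trace result pattern (using 1 − P(present | H) for each absent trace result):
  suspect item 3: 0.194 × 0.53 × (1 − 0.05) × 0.84 = 0.08205
  suspect item 4: 0.219 × 0.05 × (1 − 0.62) × 0.05 = 0.00020805
  suspect item 5: 0.205 × 0.51 × (1 − 0.16) × 0.94 = 0.082553
  suspect item 6: 0.294 × 0.26 × (1 − 0.85) × 0.42 = 0.0048157
  suspect item 7: 0.088 × 0.92 × (1 − 0.59) × 0.10 = 0.0033194
The unnormalized weights sum to 0.17295.
P(suspect item 7 | evidence) = 0.0033194 / 0.17295 ≈ 0.019.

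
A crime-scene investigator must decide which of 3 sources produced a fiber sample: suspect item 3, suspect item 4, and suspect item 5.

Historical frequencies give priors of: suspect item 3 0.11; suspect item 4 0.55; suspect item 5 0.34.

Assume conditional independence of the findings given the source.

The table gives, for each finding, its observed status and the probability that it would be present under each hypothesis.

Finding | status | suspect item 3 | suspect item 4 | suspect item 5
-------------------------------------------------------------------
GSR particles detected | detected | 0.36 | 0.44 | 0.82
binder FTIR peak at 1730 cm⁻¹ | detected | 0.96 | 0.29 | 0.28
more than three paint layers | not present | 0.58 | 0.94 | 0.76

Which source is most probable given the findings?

suspect item 5

Multiply each prior by the joint likelihood of the evidence pattern (using 1 − P(present | H) for each absent finding):
  suspect item 3: 0.11 × 0.36 × 0.96 × (1 − 0.58) = 0.015967
  suspect item 4: 0.55 × 0.44 × 0.29 × (1 − 0.94) = 0.0042108
  suspect item 5: 0.34 × 0.82 × 0.28 × (1 − 0.76) = 0.018735
Marginal likelihood of the evidence = 0.038913.
P(suspect item 3 | evidence) ≈ 0.015967 / 0.038913 ≈ 0.410
P(suspect item 4 | evidence) ≈ 0.0042108 / 0.038913 ≈ 0.108
P(suspect item 5 | evidence) ≈ 0.018735 / 0.038913 ≈ 0.481
The largest is 0.481, so suspect item 5 is most probable.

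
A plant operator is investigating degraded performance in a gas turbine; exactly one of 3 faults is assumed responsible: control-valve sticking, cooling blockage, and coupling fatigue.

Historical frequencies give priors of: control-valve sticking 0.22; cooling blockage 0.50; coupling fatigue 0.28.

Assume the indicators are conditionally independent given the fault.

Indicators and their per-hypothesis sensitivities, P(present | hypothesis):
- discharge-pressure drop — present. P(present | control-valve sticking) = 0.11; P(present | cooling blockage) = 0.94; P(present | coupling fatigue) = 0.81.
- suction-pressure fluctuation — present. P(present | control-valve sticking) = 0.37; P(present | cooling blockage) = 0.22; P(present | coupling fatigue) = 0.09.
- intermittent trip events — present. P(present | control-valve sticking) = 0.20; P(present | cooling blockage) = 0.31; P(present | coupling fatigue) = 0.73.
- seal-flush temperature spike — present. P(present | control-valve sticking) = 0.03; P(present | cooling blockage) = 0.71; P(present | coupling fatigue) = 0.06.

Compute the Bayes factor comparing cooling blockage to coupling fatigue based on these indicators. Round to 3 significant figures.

The Bayes factor is the ratio of the joint likelihoods of the indicator pattern under the two hypotheses.
  cooling blockage: 0.94 × 0.22 × 0.31 × 0.71 = 0.045517
  coupling fatigue: 0.81 × 0.09 × 0.73 × 0.06 = 0.003193
Bayes factor = 0.045517 / 0.003193 ≈ 14.3

14.3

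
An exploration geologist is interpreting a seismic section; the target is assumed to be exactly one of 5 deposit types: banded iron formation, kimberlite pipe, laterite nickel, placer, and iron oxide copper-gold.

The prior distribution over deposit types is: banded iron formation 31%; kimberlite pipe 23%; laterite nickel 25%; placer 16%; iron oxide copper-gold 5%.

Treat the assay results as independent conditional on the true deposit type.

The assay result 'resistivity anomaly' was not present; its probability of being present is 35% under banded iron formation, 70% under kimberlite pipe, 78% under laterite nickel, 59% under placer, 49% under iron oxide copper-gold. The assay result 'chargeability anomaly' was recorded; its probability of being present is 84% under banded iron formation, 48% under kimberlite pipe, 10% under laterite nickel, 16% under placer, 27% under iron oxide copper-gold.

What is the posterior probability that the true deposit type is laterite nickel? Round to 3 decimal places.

0.024

For each hypothesis, the unnormalized posterior weight is prior × product of the assay result likelihoods (using 1 − P(present | H) for each absent assay result):
  banded iron formation: 0.31 × (1 − 0.35) × 0.84 = 0.16926
  kimberlite pipe: 0.23 × (1 − 0.70) × 0.48 = 0.03312
  laterite nickel: 0.25 × (1 − 0.78) × 0.10 = 0.0055
  placer: 0.16 × (1 − 0.59) × 0.16 = 0.010496
  iron oxide copper-gold: 0.05 × (1 − 0.49) × 0.27 = 0.006885
The unnormalized weights sum to 0.22526.
P(laterite nickel | evidence) = 0.0055 / 0.22526 ≈ 0.024.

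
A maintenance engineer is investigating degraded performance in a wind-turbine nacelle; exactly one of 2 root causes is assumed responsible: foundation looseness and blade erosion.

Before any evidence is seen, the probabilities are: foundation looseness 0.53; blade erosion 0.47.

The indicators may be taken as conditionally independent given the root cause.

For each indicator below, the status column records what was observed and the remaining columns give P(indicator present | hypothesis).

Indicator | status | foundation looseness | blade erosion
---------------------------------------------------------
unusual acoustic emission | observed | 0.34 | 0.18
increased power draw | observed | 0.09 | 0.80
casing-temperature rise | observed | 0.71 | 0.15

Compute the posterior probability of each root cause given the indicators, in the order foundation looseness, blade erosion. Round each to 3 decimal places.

For each hypothesis, the unnormalized posterior weight is prior × product of the indicator likelihoods:
  foundation looseness: 0.53 × 0.34 × 0.09 × 0.71 = 0.011515
  blade erosion: 0.47 × 0.18 × 0.80 × 0.15 = 0.010152
The unnormalized weights sum to 0.021667.
P(foundation looseness | evidence) = 0.011515 / 0.021667 ≈ 0.531
P(blade erosion | evidence) = 0.010152 / 0.021667 ≈ 0.469

0.531, 0.469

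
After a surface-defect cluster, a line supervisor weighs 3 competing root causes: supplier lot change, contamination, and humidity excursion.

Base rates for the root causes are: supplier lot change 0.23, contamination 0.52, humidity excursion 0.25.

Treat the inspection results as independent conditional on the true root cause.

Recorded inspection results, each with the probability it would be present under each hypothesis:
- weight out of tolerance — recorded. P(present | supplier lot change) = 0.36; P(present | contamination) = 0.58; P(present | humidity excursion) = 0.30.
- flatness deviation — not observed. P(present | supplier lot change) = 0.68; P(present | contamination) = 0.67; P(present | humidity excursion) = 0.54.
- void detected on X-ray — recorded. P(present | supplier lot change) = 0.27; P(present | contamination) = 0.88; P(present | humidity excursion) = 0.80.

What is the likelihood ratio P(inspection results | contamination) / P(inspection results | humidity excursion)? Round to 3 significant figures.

Take the product of per-inspection result likelihoods under each hypothesis (using 1 − P(present | H) for each absent inspection result), then divide.
  contamination: 0.58 × (1 − 0.67) × 0.88 = 0.16843
  humidity excursion: 0.30 × (1 − 0.54) × 0.80 = 0.1104
Bayes factor = 0.16843 / 0.1104 ≈ 1.53

1.53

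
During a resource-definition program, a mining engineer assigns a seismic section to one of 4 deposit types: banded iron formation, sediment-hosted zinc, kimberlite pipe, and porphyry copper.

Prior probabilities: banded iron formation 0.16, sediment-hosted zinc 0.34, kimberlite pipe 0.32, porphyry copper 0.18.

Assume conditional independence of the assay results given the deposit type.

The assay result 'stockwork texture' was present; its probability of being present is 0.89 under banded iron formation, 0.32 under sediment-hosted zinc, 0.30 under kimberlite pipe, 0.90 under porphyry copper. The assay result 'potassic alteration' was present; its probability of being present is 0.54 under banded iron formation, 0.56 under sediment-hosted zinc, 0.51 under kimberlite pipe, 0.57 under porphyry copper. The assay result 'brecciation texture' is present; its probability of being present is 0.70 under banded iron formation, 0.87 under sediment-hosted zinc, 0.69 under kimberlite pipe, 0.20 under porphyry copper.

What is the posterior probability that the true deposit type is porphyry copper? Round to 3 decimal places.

For each hypothesis, the unnormalized posterior weight is prior × product of the assay result likelihoods:
  banded iron formation: 0.16 × 0.89 × 0.54 × 0.70 = 0.053827
  sediment-hosted zinc: 0.34 × 0.32 × 0.56 × 0.87 = 0.053007
  kimberlite pipe: 0.32 × 0.30 × 0.51 × 0.69 = 0.033782
  porphyry copper: 0.18 × 0.90 × 0.57 × 0.20 = 0.018468
Normalizing constant Z = 0.053827 + 0.053007 + 0.033782 + 0.018468 = 0.15908.
P(porphyry copper | evidence) = 0.018468 / 0.15908 ≈ 0.116.

0.116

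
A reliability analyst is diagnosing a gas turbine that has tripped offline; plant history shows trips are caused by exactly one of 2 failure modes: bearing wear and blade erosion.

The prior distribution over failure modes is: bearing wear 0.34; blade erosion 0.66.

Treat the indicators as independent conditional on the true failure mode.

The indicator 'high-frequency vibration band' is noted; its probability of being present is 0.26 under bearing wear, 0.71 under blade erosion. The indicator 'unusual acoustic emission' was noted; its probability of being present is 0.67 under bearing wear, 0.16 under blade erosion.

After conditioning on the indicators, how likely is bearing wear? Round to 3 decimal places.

0.441

By Bayes' rule with conditional independence, the unnormalized weight for each hypothesis is prior × ∏ likelihoods:
  bearing wear: 0.34 × 0.26 × 0.67 = 0.059228
  blade erosion: 0.66 × 0.71 × 0.16 = 0.074976
Marginal likelihood of the evidence = 0.1342.
P(bearing wear | evidence) = 0.059228 / 0.1342 ≈ 0.441.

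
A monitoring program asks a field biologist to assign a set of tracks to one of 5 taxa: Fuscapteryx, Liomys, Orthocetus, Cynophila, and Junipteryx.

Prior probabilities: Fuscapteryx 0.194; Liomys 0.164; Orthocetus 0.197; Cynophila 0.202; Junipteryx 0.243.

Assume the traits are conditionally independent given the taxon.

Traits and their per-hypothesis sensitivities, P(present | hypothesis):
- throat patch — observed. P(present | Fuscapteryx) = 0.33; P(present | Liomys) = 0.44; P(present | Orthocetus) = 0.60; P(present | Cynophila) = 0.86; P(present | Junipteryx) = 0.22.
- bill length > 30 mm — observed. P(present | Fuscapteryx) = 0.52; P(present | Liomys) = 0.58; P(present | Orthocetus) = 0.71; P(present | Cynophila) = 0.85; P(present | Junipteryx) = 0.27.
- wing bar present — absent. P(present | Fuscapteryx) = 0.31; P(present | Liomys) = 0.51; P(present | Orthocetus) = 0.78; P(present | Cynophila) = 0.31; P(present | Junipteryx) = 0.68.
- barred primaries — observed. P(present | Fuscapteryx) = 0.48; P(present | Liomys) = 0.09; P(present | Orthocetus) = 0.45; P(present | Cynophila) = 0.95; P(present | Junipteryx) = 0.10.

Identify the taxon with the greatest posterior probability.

For each hypothesis, the unnormalized posterior weight is prior × product of the trait likelihoods (using 1 − P(present | H) for each absent trait):
  Fuscapteryx: 0.194 × 0.33 × 0.52 × (1 − 0.31) × 0.48 = 0.011026
  Liomys: 0.164 × 0.44 × 0.58 × (1 − 0.51) × 0.09 = 0.0018457
  Orthocetus: 0.197 × 0.60 × 0.71 × (1 − 0.78) × 0.45 = 0.0083083
  Cynophila: 0.202 × 0.86 × 0.85 × (1 − 0.31) × 0.95 = 0.096792
  Junipteryx: 0.243 × 0.22 × 0.27 × (1 − 0.68) × 0.10 = 0.00046189
The unnormalized weights sum to 0.11843.
P(Fuscapteryx | evidence) ≈ 0.011026 / 0.11843 ≈ 0.093
P(Liomys | evidence) ≈ 0.0018457 / 0.11843 ≈ 0.016
P(Orthocetus | evidence) ≈ 0.0083083 / 0.11843 ≈ 0.070
P(Cynophila | evidence) ≈ 0.096792 / 0.11843 ≈ 0.817
P(Junipteryx | evidence) ≈ 0.00046189 / 0.11843 ≈ 0.004
The largest is 0.817, so Cynophila is most probable.

Cynophila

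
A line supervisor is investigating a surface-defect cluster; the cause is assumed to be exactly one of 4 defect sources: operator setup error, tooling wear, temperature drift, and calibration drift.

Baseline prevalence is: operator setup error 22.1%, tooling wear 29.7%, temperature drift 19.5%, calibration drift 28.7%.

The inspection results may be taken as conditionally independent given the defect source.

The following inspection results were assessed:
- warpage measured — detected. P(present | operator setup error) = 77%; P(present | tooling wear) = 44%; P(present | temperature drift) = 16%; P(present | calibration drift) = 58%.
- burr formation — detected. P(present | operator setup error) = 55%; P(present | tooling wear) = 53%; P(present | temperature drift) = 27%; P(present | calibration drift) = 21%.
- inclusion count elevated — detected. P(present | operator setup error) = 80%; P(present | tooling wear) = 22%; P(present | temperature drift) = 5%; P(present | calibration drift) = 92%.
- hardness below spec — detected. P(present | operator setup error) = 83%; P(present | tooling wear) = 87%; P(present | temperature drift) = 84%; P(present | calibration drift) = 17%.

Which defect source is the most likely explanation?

By Bayes' rule with conditional independence, the unnormalized weight for each hypothesis is prior × ∏ likelihoods:
  operator setup error: 0.221 × 0.77 × 0.55 × 0.80 × 0.83 = 0.062146
  tooling wear: 0.297 × 0.44 × 0.53 × 0.22 × 0.87 = 0.013256
  temperature drift: 0.195 × 0.16 × 0.27 × 0.05 × 0.84 = 0.00035381
  calibration drift: 0.287 × 0.58 × 0.21 × 0.92 × 0.17 = 0.0054672
The unnormalized weights sum to 0.081224.
P(operator setup error | evidence) ≈ 0.062146 / 0.081224 ≈ 0.765
P(tooling wear | evidence) ≈ 0.013256 / 0.081224 ≈ 0.163
P(temperature drift | evidence) ≈ 0.00035381 / 0.081224 ≈ 0.004
P(calibration drift | evidence) ≈ 0.0054672 / 0.081224 ≈ 0.067
The largest is 0.765, so operator setup error is most probable.

operator setup error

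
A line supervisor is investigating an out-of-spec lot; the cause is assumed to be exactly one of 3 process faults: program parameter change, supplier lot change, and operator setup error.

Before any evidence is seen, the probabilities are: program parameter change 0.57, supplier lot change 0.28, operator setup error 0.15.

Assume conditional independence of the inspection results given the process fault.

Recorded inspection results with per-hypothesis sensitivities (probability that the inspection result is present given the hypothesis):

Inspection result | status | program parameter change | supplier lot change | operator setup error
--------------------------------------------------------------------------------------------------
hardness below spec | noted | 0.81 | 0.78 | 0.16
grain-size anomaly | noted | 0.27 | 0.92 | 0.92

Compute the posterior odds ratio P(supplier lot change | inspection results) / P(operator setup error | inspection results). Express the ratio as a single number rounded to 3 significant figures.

9.10

Unnormalized posterior weight (prior times the inspection result likelihoods) for each of the two hypotheses:
  supplier lot change: 0.28 × 0.78 × 0.92 = 0.20093
  operator setup error: 0.15 × 0.16 × 0.92 = 0.02208
Posterior odds = 0.20093 / 0.02208 ≈ 9.10.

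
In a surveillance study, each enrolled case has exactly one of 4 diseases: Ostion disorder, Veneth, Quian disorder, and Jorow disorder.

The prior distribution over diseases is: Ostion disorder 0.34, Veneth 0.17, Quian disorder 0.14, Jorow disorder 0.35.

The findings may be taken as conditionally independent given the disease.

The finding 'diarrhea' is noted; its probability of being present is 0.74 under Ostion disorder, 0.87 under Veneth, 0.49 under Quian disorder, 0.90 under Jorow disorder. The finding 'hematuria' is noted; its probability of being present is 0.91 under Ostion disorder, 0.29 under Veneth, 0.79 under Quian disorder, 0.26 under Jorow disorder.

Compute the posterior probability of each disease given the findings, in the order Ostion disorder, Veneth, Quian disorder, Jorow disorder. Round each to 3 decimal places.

0.561, 0.105, 0.133, 0.201

For each hypothesis, the unnormalized posterior weight is prior × product of the finding likelihoods:
  Ostion disorder: 0.34 × 0.74 × 0.91 = 0.22896
  Veneth: 0.17 × 0.87 × 0.29 = 0.042891
  Quian disorder: 0.14 × 0.49 × 0.79 = 0.054194
  Jorow disorder: 0.35 × 0.90 × 0.26 = 0.0819
The unnormalized weights sum to 0.40794.
P(Ostion disorder | evidence) = 0.22896 / 0.40794 ≈ 0.561
P(Veneth | evidence) = 0.042891 / 0.40794 ≈ 0.105
P(Quian disorder | evidence) = 0.054194 / 0.40794 ≈ 0.133
P(Jorow disorder | evidence) = 0.0819 / 0.40794 ≈ 0.201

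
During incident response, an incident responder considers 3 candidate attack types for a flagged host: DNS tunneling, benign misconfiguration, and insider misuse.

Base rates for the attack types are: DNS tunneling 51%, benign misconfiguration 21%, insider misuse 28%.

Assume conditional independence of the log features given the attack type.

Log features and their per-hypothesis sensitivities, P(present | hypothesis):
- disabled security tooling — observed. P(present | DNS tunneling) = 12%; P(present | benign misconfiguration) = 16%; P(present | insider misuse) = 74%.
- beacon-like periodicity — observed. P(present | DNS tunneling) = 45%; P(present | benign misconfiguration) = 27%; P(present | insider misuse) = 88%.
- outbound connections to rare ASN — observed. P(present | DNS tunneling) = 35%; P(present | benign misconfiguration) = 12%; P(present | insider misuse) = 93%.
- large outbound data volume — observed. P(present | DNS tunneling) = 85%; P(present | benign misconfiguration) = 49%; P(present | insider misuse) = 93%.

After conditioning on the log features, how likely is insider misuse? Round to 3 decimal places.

0.948

Multiply each prior by the joint likelihood of the log feature pattern:
  DNS tunneling: 0.51 × 0.12 × 0.45 × 0.35 × 0.85 = 0.0081931
  benign misconfiguration: 0.21 × 0.16 × 0.27 × 0.12 × 0.49 = 0.00053343
  insider misuse: 0.28 × 0.74 × 0.88 × 0.93 × 0.93 = 0.1577
Normalizing constant Z = 0.0081931 + 0.00053343 + 0.1577 = 0.16643.
P(insider misuse | evidence) = 0.1577 / 0.16643 ≈ 0.948.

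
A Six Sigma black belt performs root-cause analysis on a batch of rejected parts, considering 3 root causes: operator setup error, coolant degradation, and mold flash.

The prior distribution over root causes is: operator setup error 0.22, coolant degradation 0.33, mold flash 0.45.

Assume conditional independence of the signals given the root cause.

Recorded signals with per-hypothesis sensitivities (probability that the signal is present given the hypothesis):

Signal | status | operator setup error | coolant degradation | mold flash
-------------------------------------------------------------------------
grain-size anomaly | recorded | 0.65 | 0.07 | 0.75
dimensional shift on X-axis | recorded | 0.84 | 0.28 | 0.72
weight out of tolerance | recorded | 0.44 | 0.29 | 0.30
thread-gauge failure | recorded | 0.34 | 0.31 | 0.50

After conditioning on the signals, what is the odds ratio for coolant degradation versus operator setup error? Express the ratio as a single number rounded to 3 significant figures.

0.0324

The normalizing constant cancels in an odds ratio, so compute prior × likelihood for the two hypotheses only:
  coolant degradation: 0.33 × 0.07 × 0.28 × 0.29 × 0.31 = 0.00058147
  operator setup error: 0.22 × 0.65 × 0.84 × 0.44 × 0.34 = 0.01797
Odds(coolant degradation : operator setup error) = 0.00058147 / 0.01797 ≈ 0.0324.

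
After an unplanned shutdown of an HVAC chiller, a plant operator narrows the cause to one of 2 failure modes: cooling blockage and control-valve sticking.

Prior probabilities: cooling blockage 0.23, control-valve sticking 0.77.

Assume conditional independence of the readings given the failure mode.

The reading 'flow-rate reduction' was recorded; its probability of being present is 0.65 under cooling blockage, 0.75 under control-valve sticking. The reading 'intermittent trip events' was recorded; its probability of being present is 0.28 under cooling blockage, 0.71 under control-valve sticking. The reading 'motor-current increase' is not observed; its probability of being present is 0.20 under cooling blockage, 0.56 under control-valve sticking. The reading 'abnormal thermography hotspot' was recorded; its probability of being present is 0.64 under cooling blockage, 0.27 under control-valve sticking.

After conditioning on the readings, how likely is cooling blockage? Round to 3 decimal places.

0.306

Multiply each prior by the joint likelihood of the reading pattern (using 1 − P(present | H) for each absent reading):
  cooling blockage: 0.23 × 0.65 × 0.28 × (1 − 0.20) × 0.64 = 0.021432
  control-valve sticking: 0.77 × 0.75 × 0.71 × (1 − 0.56) × 0.27 = 0.048711
Marginal likelihood of the evidence = 0.070143.
P(cooling blockage | evidence) = 0.021432 / 0.070143 ≈ 0.306.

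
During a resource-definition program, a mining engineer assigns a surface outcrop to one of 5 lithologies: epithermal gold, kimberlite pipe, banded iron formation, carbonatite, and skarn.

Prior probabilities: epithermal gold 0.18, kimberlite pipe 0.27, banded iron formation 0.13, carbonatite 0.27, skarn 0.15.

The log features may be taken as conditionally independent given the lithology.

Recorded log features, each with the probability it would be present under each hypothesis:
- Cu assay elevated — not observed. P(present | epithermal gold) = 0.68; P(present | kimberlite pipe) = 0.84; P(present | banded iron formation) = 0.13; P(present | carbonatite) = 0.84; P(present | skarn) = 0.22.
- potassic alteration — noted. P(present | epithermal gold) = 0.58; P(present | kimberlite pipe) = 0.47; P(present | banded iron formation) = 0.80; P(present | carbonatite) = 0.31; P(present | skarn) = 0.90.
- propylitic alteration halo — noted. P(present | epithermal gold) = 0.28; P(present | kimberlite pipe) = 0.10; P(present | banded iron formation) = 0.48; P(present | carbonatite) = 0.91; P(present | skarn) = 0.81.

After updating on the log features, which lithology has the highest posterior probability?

skarn

By Bayes' rule with conditional independence, the unnormalized weight for each hypothesis is prior × ∏ likelihoods (using 1 − P(present | H) for each absent log feature):
  epithermal gold: 0.18 × (1 − 0.68) × 0.58 × 0.28 = 0.0093542
  kimberlite pipe: 0.27 × (1 − 0.84) × 0.47 × 0.10 = 0.0020304
  banded iron formation: 0.13 × (1 − 0.13) × 0.80 × 0.48 = 0.04343
  carbonatite: 0.27 × (1 − 0.84) × 0.31 × 0.91 = 0.012187
  skarn: 0.15 × (1 − 0.22) × 0.90 × 0.81 = 0.085293
Normalizing constant Z = 0.0093542 + 0.0020304 + 0.04343 + 0.012187 + 0.085293 = 0.15229.
P(epithermal gold | evidence) ≈ 0.0093542 / 0.15229 ≈ 0.061
P(kimberlite pipe | evidence) ≈ 0.0020304 / 0.15229 ≈ 0.013
P(banded iron formation | evidence) ≈ 0.04343 / 0.15229 ≈ 0.285
P(carbonatite | evidence) ≈ 0.012187 / 0.15229 ≈ 0.080
P(skarn | evidence) ≈ 0.085293 / 0.15229 ≈ 0.560
The largest is 0.560, so skarn is most probable.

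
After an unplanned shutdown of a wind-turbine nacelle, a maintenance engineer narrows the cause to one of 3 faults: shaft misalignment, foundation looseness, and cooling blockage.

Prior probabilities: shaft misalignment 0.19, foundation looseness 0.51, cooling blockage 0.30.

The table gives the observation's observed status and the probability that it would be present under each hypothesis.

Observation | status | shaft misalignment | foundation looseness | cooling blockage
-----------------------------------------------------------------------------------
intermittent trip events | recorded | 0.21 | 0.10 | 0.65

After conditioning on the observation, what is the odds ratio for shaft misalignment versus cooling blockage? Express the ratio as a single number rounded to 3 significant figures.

0.205

The normalizing constant cancels in an odds ratio, so compute prior × likelihood for the two hypotheses only:
  shaft misalignment: 0.19 × 0.21 = 0.0399
  cooling blockage: 0.30 × 0.65 = 0.195
Posterior odds = 0.0399 / 0.195 ≈ 0.205.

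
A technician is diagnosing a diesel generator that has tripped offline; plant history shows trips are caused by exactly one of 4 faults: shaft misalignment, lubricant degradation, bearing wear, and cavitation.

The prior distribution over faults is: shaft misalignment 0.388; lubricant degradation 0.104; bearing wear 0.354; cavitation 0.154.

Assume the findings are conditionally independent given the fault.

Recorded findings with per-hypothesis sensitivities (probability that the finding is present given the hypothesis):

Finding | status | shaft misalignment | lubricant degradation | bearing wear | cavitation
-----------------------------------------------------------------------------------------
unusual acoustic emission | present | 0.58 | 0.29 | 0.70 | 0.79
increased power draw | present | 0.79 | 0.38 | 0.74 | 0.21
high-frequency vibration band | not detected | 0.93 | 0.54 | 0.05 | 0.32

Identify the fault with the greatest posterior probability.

By Bayes' rule with conditional independence, the unnormalized weight for each hypothesis is prior × ∏ likelihoods (using 1 − P(present | H) for each absent finding):
  shaft misalignment: 0.388 × 0.58 × 0.79 × (1 − 0.93) = 0.012445
  lubricant degradation: 0.104 × 0.29 × 0.38 × (1 − 0.54) = 0.005272
  bearing wear: 0.354 × 0.70 × 0.74 × (1 − 0.05) = 0.1742
  cavitation: 0.154 × 0.79 × 0.21 × (1 − 0.32) = 0.017373
Normalizing constant Z = 0.012445 + 0.005272 + 0.1742 + 0.017373 = 0.20929.
P(shaft misalignment | evidence) ≈ 0.012445 / 0.20929 ≈ 0.059
P(lubricant degradation | evidence) ≈ 0.005272 / 0.20929 ≈ 0.025
P(bearing wear | evidence) ≈ 0.1742 / 0.20929 ≈ 0.832
P(cavitation | evidence) ≈ 0.017373 / 0.20929 ≈ 0.083
The largest is 0.832, so bearing wear is most probable.

bearing wear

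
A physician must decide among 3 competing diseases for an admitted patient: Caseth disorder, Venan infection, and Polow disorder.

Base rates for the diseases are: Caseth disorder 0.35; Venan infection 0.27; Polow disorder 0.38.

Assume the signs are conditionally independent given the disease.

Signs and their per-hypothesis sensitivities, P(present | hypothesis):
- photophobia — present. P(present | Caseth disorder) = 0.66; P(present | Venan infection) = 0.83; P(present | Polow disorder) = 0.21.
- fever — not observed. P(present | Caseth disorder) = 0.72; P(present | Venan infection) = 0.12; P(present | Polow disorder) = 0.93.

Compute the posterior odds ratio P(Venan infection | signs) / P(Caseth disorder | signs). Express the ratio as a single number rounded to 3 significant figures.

Posterior odds equal prior odds times the likelihood ratio; only the two competing hypotheses matter (using 1 − P(present | H) for each absent sign).
  Venan infection: 0.27 × 0.83 × (1 − 0.12) = 0.19721
  Caseth disorder: 0.35 × 0.66 × (1 − 0.72) = 0.06468
Odds(Venan infection : Caseth disorder) = 0.19721 / 0.06468 ≈ 3.05.

3.05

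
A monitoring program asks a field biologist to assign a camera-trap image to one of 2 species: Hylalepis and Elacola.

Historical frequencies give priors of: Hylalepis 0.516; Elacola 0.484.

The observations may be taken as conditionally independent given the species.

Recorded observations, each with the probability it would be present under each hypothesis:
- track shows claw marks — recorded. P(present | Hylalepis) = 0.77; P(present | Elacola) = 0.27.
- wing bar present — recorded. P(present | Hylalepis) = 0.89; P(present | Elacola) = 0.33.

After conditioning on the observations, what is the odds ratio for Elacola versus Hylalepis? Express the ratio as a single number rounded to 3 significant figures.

Posterior odds equal prior odds times the likelihood ratio; only the two competing hypotheses matter.
  Elacola: 0.484 × 0.27 × 0.33 = 0.043124
  Hylalepis: 0.516 × 0.77 × 0.89 = 0.35361
Odds(Elacola : Hylalepis) = 0.043124 / 0.35361 ≈ 0.122.

0.122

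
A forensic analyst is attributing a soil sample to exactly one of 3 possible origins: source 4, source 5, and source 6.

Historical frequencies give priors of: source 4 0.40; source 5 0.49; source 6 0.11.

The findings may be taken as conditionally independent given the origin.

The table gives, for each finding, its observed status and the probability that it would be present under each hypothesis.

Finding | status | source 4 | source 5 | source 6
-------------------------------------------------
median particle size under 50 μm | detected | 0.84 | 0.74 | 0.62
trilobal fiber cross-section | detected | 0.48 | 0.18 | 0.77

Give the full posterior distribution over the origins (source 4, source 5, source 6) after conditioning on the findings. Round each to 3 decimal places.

0.578, 0.234, 0.188

For each hypothesis, the unnormalized posterior weight is prior × product of the finding likelihoods:
  source 4: 0.40 × 0.84 × 0.48 = 0.16128
  source 5: 0.49 × 0.74 × 0.18 = 0.065268
  source 6: 0.11 × 0.62 × 0.77 = 0.052514
Marginal likelihood of the evidence = 0.27906.
P(source 4 | evidence) = 0.16128 / 0.27906 ≈ 0.578
P(source 5 | evidence) = 0.065268 / 0.27906 ≈ 0.234
P(source 6 | evidence) = 0.052514 / 0.27906 ≈ 0.188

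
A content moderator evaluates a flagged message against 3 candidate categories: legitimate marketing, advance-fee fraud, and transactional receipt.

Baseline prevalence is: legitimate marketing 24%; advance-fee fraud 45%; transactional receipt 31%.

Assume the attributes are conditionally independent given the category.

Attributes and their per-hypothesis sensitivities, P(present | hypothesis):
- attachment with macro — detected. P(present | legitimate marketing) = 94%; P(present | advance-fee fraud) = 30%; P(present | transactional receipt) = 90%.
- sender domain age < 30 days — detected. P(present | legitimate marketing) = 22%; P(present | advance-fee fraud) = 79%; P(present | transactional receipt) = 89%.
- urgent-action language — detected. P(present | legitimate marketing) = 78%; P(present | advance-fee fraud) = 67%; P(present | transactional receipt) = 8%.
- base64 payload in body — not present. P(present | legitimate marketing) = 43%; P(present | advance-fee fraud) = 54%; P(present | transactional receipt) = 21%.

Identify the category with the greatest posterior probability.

By Bayes' rule with conditional independence, the unnormalized weight for each hypothesis is prior × ∏ likelihoods (using 1 − P(present | H) for each absent attribute):
  legitimate marketing: 0.24 × 0.94 × 0.22 × 0.78 × (1 − 0.43) = 0.022066
  advance-fee fraud: 0.45 × 0.30 × 0.79 × 0.67 × (1 − 0.54) = 0.03287
  transactional receipt: 0.31 × 0.90 × 0.89 × 0.08 × (1 − 0.21) = 0.015693
Marginal likelihood of the evidence = 0.070629.
P(legitimate marketing | evidence) ≈ 0.022066 / 0.070629 ≈ 0.312
P(advance-fee fraud | evidence) ≈ 0.03287 / 0.070629 ≈ 0.465
P(transactional receipt | evidence) ≈ 0.015693 / 0.070629 ≈ 0.222
The largest is 0.465, so advance-fee fraud is most probable.

advance-fee fraud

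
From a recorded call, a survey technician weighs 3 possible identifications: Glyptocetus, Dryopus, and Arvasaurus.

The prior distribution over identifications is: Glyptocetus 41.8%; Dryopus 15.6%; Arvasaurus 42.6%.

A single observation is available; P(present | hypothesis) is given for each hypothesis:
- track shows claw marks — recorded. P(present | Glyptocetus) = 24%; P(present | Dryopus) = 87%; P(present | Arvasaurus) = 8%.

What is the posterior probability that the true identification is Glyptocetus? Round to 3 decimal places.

0.371

For each hypothesis, the unnormalized posterior weight is prior × likelihood:
  Glyptocetus: 0.418 × 0.24 = 0.10032
  Dryopus: 0.156 × 0.87 = 0.13572
  Arvasaurus: 0.426 × 0.08 = 0.03408
Normalizing constant Z = 0.10032 + 0.13572 + 0.03408 = 0.27012.
P(Glyptocetus | evidence) = 0.10032 / 0.27012 ≈ 0.371.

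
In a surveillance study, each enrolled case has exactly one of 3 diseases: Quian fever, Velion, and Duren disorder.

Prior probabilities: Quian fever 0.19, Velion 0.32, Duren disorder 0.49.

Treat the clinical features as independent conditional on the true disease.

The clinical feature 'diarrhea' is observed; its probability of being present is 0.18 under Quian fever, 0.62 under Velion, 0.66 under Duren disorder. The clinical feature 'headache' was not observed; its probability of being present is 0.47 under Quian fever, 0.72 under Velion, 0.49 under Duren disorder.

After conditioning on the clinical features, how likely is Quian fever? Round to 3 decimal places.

0.076

Multiply each prior by the joint likelihood of the clinical feature pattern (using 1 − P(present | H) for each absent clinical feature):
  Quian fever: 0.19 × 0.18 × (1 − 0.47) = 0.018126
  Velion: 0.32 × 0.62 × (1 − 0.72) = 0.055552
  Duren disorder: 0.49 × 0.66 × (1 − 0.49) = 0.16493
Normalizing constant Z = 0.018126 + 0.055552 + 0.16493 = 0.23861.
P(Quian fever | evidence) = 0.018126 / 0.23861 ≈ 0.076.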